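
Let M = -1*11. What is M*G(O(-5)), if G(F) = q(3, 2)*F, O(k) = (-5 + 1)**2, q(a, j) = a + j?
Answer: -880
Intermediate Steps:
O(k) = 16 (O(k) = (-4)**2 = 16)
M = -11
G(F) = 5*F (G(F) = (3 + 2)*F = 5*F)
M*G(O(-5)) = -55*16 = -11*80 = -880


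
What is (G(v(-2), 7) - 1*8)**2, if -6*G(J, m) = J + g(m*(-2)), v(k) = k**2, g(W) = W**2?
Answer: 15376/9 ≈ 1708.4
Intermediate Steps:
G(J, m) = -2*m**2/3 - J/6 (G(J, m) = -(J + (m*(-2))**2)/6 = -(J + (-2*m)**2)/6 = -(J + 4*m**2)/6 = -2*m**2/3 - J/6)
(G(v(-2), 7) - 1*8)**2 = ((-2/3*7**2 - 1/6*(-2)**2) - 1*8)**2 = ((-2/3*49 - 1/6*4) - 8)**2 = ((-98/3 - 2/3) - 8)**2 = (-100/3 - 8)**2 = (-124/3)**2 = 15376/9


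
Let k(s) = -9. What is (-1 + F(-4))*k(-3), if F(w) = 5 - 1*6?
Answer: 18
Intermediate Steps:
F(w) = -1 (F(w) = 5 - 6 = -1)
(-1 + F(-4))*k(-3) = (-1 - 1)*(-9) = -2*(-9) = 18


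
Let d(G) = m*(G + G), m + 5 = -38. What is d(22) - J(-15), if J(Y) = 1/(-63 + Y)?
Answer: -147575/78 ≈ -1892.0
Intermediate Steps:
m = -43 (m = -5 - 38 = -43)
d(G) = -86*G (d(G) = -43*(G + G) = -86*G)
d(22) - J(-15) = -86*22 - 1/(-63 - 15) = -1892 - 1/(-78) = -1892 - 1*(-1/78) = -1892 + 1/78 = -147575/78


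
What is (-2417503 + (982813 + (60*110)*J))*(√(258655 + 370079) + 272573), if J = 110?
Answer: -193169759370 - 708690*√628734 ≈ -1.9373e+11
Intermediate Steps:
(-2417503 + (982813 + (60*110)*J))*(√(258655 + 370079) + 272573) = (-2417503 + (982813 + (60*110)*110))*(√(258655 + 370079) + 272573) = (-2417503 + (982813 + 6600*110))*(√628734 + 272573) = (-2417503 + (982813 + 726000))*(272573 + √628734) = (-2417503 + 1708813)*(272573 + √628734) = -708690*(272573 + √628734) = -193169759370 - 708690*√628734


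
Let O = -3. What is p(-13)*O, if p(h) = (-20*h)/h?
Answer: 60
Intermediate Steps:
p(h) = -20
p(-13)*O = -20*(-3) = 60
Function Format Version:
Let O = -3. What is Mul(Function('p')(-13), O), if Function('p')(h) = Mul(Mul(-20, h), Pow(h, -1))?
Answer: 60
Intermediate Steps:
Function('p')(h) = -20
Mul(Function('p')(-13), O) = Mul(-20, -3) = 60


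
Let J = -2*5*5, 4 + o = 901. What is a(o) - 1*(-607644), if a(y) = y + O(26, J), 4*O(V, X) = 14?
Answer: 1217089/2 ≈ 6.0854e+5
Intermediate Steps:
o = 897 (o = -4 + 901 = 897)
J = -50 (J = -10*5 = -50)
O(V, X) = 7/2 (O(V, X) = (¼)*14 = 7/2)
a(y) = 7/2 + y (a(y) = y + 7/2 = 7/2 + y)
a(o) - 1*(-607644) = (7/2 + 897) - 1*(-607644) = 1801/2 + 607644 = 1217089/2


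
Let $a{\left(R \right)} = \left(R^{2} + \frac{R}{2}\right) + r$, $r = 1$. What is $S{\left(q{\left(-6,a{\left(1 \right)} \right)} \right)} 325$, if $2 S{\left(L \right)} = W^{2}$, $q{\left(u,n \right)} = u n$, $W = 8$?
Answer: $10400$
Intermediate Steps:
$a{\left(R \right)} = 1 + R^{2} + \frac{R}{2}$ ($a{\left(R \right)} = \left(R^{2} + \frac{R}{2}\right) + 1 = 1 + R^{2} + \frac{R}{2}$)
$q{\left(u,n \right)} = n u$
$S{\left(L \right)} = 32$ ($S{\left(L \right)} = \frac{8^{2}}{2} = \frac{1}{2} \cdot 64 = 32$)
$S{\left(q{\left(-6,a{\left(1 \right)} \right)} \right)} 325 = 32 \cdot 325 = 10400$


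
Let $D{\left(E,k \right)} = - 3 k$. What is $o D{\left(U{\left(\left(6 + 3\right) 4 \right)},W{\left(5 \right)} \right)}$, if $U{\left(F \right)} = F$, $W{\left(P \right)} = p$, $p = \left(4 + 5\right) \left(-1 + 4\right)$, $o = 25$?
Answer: $-2025$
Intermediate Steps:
$p = 27$ ($p = 9 \cdot 3 = 27$)
$W{\left(P \right)} = 27$
$o D{\left(U{\left(\left(6 + 3\right) 4 \right)},W{\left(5 \right)} \right)} = 25 \left(\left(-3\right) 27\right) = 25 \left(-81\right) = -2025$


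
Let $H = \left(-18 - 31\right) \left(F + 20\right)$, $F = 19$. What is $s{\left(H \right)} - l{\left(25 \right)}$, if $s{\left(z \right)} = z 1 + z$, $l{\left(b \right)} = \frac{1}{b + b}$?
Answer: $- \frac{191101}{50} \approx -3822.0$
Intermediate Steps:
$l{\left(b \right)} = \frac{1}{2 b}$
$H = -1911$ ($H = \left(-18 - 31\right) \left(19 + 20\right) = \left(-49\right) 39 = -1911$)
$s{\left(z \right)} = 2 z$ ($s{\left(z \right)} = z + z = 2 z$)
$s{\left(H \right)} - l{\left(25 \right)} = 2 \left(-1911\right) - \frac{1}{2 \cdot 25} = -3822 - \frac{1}{2} \cdot \frac{1}{25} = -3822 - \frac{1}{50} = - \frac{191101}{50}$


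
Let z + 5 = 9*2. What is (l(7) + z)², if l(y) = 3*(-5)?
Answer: 4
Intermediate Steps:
l(y) = -15
z = 13 (z = -5 + 9*2 = -5 + 18 = 13)
(l(7) + z)² = (-15 + 13)² = (-2)² = 4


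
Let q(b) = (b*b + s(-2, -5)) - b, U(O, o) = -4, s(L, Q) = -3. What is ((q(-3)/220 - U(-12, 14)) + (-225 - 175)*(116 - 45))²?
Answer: 39026395846321/48400 ≈ 8.0633e+8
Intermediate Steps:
q(b) = -3 + b² - b (q(b) = (b*b - 3) - b = (b² - 3) - b = (-3 + b²) - b = -3 + b² - b)
((q(-3)/220 - U(-12, 14)) + (-225 - 175)*(116 - 45))² = (((-3 + (-3)² - 1*(-3))/220 - 1*(-4)) + (-225 - 175)*(116 - 45))² = (((-3 + 9 + 3)*(1/220) + 4) - 400*71)² = ((9*(1/220) + 4) - 28400)² = ((9/220 + 4) - 28400)² = (889/220 - 28400)² = (-6247111/220)² = 39026395846321/48400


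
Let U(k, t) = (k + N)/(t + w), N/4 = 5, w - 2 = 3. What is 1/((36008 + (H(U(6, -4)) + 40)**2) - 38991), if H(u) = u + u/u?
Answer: 1/1506 ≈ 0.00066401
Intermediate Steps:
w = 5 (w = 2 + 3 = 5)
N = 20 (N = 4*5 = 20)
U(k, t) = (20 + k)/(5 + t) (U(k, t) = (k + 20)/(t + 5) = (20 + k)/(5 + t))
H(u) = 1 + u (H(u) = u + 1 = 1 + u)
1/((36008 + (H(U(6, -4)) + 40)**2) - 38991) = 1/((36008 + ((1 + (20 + 6)/(5 - 4)) + 40)**2) - 38991) = 1/((36008 + ((1 + 26/1) + 40)**2) - 38991) = 1/((36008 + ((1 + 1*26) + 40)**2) - 38991) = 1/((36008 + ((1 + 26) + 40)**2) - 38991) = 1/((36008 + (27 + 40)**2) - 38991) = 1/((36008 + 67**2) - 38991) = 1/((36008 + 4489) - 38991) = 1/(40497 - 38991) = 1/1506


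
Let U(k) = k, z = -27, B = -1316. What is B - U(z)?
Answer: -1289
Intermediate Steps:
B - U(z) = -1316 - 1*(-27) = -1316 + 27 = -1289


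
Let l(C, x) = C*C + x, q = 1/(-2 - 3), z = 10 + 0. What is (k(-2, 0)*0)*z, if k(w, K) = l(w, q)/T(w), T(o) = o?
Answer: 0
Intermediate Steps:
z = 10
q = -⅕ (q = 1/(-5) = -⅕ ≈ -0.20000)
l(C, x) = x + C² (l(C, x) = C² + x = x + C²)
k(w, K) = (-⅕ + w²)/w
(k(-2, 0)*0)*z = ((-2 - ⅕/(-2))*0)*10 = ((-2 - ⅕*(-½))*0)*10 = ((-2 + ⅒)*0)*10 = -19/10*0*10 = 0*10 = 0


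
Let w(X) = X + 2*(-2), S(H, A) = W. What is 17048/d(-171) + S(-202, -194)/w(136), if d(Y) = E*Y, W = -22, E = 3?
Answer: -34267/1026 ≈ -33.399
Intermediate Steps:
S(H, A) = -22
w(X) = -4 + X (w(X) = X - 4 = -4 + X)
d(Y) = 3*Y
17048/d(-171) + S(-202, -194)/w(136) = 17048/((3*(-171))) - 22/(-4 + 136) = 17048/(-513) - 22/132 = 17048*(-1/513) - 22*1/132 = -17048/513 - 1/6 = -34267/1026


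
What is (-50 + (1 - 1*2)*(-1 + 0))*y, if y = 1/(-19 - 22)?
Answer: 49/41 ≈ 1.1951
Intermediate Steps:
y = -1/41 (y = 1/(-41) = -1/41 ≈ -0.024390)
(-50 + (1 - 1*2)*(-1 + 0))*y = (-50 + (1 - 1*2)*(-1 + 0))*(-1/41) = (-50 + (1 - 2)*(-1))*(-1/41) = (-50 - 1*(-1))*(-1/41) = (-50 + 1)*(-1/41) = -49*(-1/41) = 49/41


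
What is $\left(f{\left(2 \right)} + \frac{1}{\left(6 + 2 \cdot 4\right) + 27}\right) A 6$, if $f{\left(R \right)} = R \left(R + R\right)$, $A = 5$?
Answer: $\frac{9870}{41} \approx 240.73$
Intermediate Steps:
$f{\left(R \right)} = 2 R^{2}$ ($f{\left(R \right)} = R 2 R = 2 R^{2}$)
$\left(f{\left(2 \right)} + \frac{1}{\left(6 + 2 \cdot 4\right) + 27}\right) A 6 = \left(2 \cdot 2^{2} + \frac{1}{\left(6 + 2 \cdot 4\right) + 27}\right) 5 \cdot 6 = \left(2 \cdot 4 + \frac{1}{\left(6 + 8\right) + 27}\right) 30 = \left(8 + \frac{1}{14 + 27}\right) 30 = \left(8 + \frac{1}{41}\right) 30 = \frac{329}{41} \cdot 30 = \frac{9870}{41}$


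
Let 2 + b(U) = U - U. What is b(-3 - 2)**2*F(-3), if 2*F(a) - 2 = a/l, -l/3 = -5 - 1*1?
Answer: 11/3 ≈ 3.6667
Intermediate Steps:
l = 18 (l = -3*(-5 - 1*1) = -3*(-5 - 1) = -3*(-6) = 18)
b(U) = -2 (b(U) = -2 + (U - U) = -2 + 0 = -2)
F(a) = 1 + a/36 (F(a) = 1 + (a/18)/2 = 1 + a/36)
b(-3 - 2)**2*F(-3) = (-2)**2*(1 + (1/36)*(-3)) = 4*(1 - 1/12) = 4*(11/12) = 11/3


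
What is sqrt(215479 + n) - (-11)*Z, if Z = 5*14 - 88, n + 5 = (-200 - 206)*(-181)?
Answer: -198 + 8*sqrt(4515) ≈ 339.55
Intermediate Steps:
n = 73481 (n = -5 + (-200 - 206)*(-181) = -5 - 406*(-181) = -5 + 73486 = 73481)
Z = -18 (Z = 70 - 88 = -18)
sqrt(215479 + n) - (-11)*Z = sqrt(215479 + 73481) - (-11)*(-18) = sqrt(288960) - 1*198 = 8*sqrt(4515) - 198 = -198 + 8*sqrt(4515)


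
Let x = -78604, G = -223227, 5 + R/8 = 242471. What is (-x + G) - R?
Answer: -2084351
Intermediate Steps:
R = 1939728 (R = -40 + 8*242471 = -40 + 1939768 = 1939728)
(-x + G) - R = (-1*(-78604) - 223227) - 1*1939728 = (78604 - 223227) - 1939728 = -144623 - 1939728 = -2084351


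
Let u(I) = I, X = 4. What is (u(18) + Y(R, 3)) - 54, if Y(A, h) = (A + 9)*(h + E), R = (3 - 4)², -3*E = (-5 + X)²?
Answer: -28/3 ≈ -9.3333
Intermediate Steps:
E = -⅓ (E = -(-5 + 4)²/3 = -⅓*(-1)² = -⅓*1 = -⅓ ≈ -0.33333)
R = 1 (R = (-1)² = 1)
Y(A, h) = (9 + A)*(-⅓ + h) (Y(A, h) = (A + 9)*(h - ⅓) = (9 + A)*(-⅓ + h))
(u(18) + Y(R, 3)) - 54 = (18 + (-3 + 9*3 - ⅓*1 + 1*3)) - 54 = (18 + (-3 + 27 - ⅓ + 3)) - 54 = (18 + 80/3) - 54 = 134/3 - 54 = -28/3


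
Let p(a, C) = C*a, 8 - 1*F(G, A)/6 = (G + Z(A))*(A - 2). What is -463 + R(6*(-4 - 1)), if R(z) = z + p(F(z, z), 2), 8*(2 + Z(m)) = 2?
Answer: -12589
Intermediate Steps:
Z(m) = -7/4 (Z(m) = -2 + (1/8)*2 = -2 + 1/4 = -7/4)
F(G, A) = 48 - 6*(-2 + A)*(-7/4 + G) (F(G, A) = 48 - 6*(G - 7/4)*(A - 2) = 48 - 6*(-7/4 + G)*(-2 + A) = 48 - 6*(-2 + A)*(-7/4 + G))
R(z) = 54 - 12*z**2 + 46*z (R(z) = z + 2*(27 + 12*z + 21*z/2 - 6*z*z) = z + 2*(27 + 12*z + 21*z/2 - 6*z**2) = z + 2*(27 - 6*z**2 + 45*z/2) = z + (54 - 12*z**2 + 45*z) = 54 - 12*z**2 + 46*z)
-463 + R(6*(-4 - 1)) = -463 + (54 - 12*36*(-4 - 1)**2 + 46*(6*(-4 - 1))) = -463 + (54 - 12*(6*(-5))**2 + 46*(6*(-5))) = -463 + (54 - 12*(-30)**2 + 46*(-30)) = -463 + (54 - 12*900 - 1380) = -463 + (54 - 10800 - 1380) = -463 - 12126 = -12589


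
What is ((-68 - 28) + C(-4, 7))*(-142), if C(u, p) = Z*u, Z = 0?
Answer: 13632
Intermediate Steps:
C(u, p) = 0 (C(u, p) = 0*u = 0)
((-68 - 28) + C(-4, 7))*(-142) = ((-68 - 28) + 0)*(-142) = (-96 + 0)*(-142) = -96*(-142) = 13632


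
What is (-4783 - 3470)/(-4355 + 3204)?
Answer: 8253/1151 ≈ 7.1703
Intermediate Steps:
(-4783 - 3470)/(-4355 + 3204) = -8253/(-1151) = -8253*(-1/1151) = 8253/1151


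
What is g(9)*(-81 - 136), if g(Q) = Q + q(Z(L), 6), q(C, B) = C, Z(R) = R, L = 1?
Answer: -2170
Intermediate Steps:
g(Q) = 1 + Q (g(Q) = Q + 1 = 1 + Q)
g(9)*(-81 - 136) = (1 + 9)*(-81 - 136) = 10*(-217) = -2170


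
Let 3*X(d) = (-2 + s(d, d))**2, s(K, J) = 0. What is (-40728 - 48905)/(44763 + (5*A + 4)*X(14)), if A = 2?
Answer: -268899/134345 ≈ -2.0016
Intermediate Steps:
X(d) = 4/3 (X(d) = (-2 + 0)**2/3 = (1/3)*(-2)**2 = (1/3)*4 = 4/3)
(-40728 - 48905)/(44763 + (5*A + 4)*X(14)) = (-40728 - 48905)/(44763 + (5*2 + 4)*(4/3)) = -89633/(44763 + (10 + 4)*(4/3)) = -89633/(44763 + 14*(4/3)) = -89633/(44763 + 56/3) = -89633/134345/3 = -89633*3/134345 = -268899/134345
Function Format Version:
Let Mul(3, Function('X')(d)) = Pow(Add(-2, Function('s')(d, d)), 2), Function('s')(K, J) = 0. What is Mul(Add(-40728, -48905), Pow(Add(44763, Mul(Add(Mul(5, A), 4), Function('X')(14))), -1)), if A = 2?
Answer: Rational(-268899, 134345) ≈ -2.0016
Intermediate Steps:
Function('X')(d) = Rational(4, 3) (Function('X')(d) = Mul(Rational(1, 3), Pow(Add(-2, 0), 2)) = Mul(Rational(1, 3), Pow(-2, 2)) = Mul(Rational(1, 3), 4) = Rational(4, 3))
Mul(Add(-40728, -48905), Pow(Add(44763, Mul(Add(Mul(5, A), 4), Function('X')(14))), -1)) = Mul(Add(-40728, -48905), Pow(Add(44763, Mul(Add(Mul(5, 2), 4), Rational(4, 3))), -1)) = Mul(-89633, Pow(Add(44763, Mul(Add(10, 4), Rational(4, 3))), -1)) = Mul(-89633, Pow(Add(44763, Mul(14, Rational(4, 3))), -1)) = Mul(-89633, Pow(Add(44763, Rational(56, 3)), -1)) = Mul(-89633, Pow(Rational(134345, 3), -1)) = Mul(-89633, Rational(3, 134345)) = Rational(-268899, 134345)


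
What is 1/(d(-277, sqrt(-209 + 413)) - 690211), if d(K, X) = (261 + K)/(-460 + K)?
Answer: -737/508685491 ≈ -1.4488e-6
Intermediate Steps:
d(K, X) = (261 + K)/(-460 + K)
1/(d(-277, sqrt(-209 + 413)) - 690211) = 1/((261 - 277)/(-460 - 277) - 690211) = 1/(-16/(-737) - 690211) = 1/(-1/737*(-16) - 690211) = 1/(16/737 - 690211) = 1/(-508685491/737) = -737/508685491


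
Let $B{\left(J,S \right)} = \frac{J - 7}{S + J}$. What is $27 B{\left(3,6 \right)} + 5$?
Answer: $-7$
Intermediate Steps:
$B{\left(J,S \right)} = \frac{-7 + J}{J + S}$
$27 B{\left(3,6 \right)} + 5 = 27 \frac{-7 + 3}{3 + 6} + 5 = 27 \cdot \frac{1}{9} \left(-4\right) + 5 = 27 \left(- \frac{4}{9}\right) + 5 = -12 + 5 = -7$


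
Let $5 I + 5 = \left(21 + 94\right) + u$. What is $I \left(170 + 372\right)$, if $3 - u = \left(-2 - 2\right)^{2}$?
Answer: $\frac{52574}{5} \approx 10515.0$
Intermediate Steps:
$u = -13$ ($u = 3 - \left(-2 - 2\right)^{2} = 3 - \left(-4\right)^{2} = 3 - 16 = -13$)
$I = \frac{97}{5}$ ($I = -1 + \frac{\left(21 + 94\right) - 13}{5} = -1 + \frac{115 - 13}{5} = -1 + \frac{1}{5} \cdot 102 = -1 + \frac{102}{5} = \frac{97}{5} \approx 19.4$)
$I \left(170 + 372\right) = \frac{97 \left(170 + 372\right)}{5} = \frac{97}{5} \cdot 542 = \frac{52574}{5}$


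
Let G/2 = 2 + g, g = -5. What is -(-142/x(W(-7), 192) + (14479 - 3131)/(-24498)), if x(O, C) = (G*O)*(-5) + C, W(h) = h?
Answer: -30319/4083 ≈ -7.4257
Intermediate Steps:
G = -6 (G = 2*(2 - 5) = 2*(-3) = -6)
x(O, C) = C + 30*O (x(O, C) = -6*O*(-5) + C = 30*O + C = C + 30*O)
-(-142/x(W(-7), 192) + (14479 - 3131)/(-24498)) = -(-142/(192 + 30*(-7)) + (14479 - 3131)/(-24498)) = -(-142/(192 - 210) + 11348*(-1/24498)) = -(-142/(-18) - 5674/12249) = -(-142*(-1/18) - 5674/12249) = -(71/9 - 5674/12249) = -1*30319/4083 = -30319/4083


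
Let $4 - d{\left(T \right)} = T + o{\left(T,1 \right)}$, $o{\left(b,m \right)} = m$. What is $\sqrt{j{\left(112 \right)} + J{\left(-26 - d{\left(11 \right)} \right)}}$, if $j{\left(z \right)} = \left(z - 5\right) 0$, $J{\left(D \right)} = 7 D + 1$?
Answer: $5 i \sqrt{5} \approx 11.18 i$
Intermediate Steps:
$d{\left(T \right)} = 3 - T$ ($d{\left(T \right)} = 4 - \left(T + 1\right) = 4 - \left(1 + T\right) = 3 - T$)
$J{\left(D \right)} = 1 + 7 D$
$j{\left(z \right)} = 0$ ($j{\left(z \right)} = \left(-5 + z\right) 0 = 0$)
$\sqrt{j{\left(112 \right)} + J{\left(-26 - d{\left(11 \right)} \right)}} = \sqrt{0 + \left(1 + 7 \left(-26 - \left(3 - 11\right)\right)\right)} = \sqrt{0 + \left(1 + 7 \left(-26 - -8\right)\right)} = \sqrt{0 + \left(1 + 7 \left(-26 + 8\right)\right)} = \sqrt{0 + \left(1 + 7 \left(-18\right)\right)} = \sqrt{0 + \left(1 - 126\right)} = \sqrt{0 - 125} = \sqrt{-125} = 5 i \sqrt{5}$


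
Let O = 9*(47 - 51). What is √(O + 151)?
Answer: √115 ≈ 10.724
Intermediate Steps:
O = -36 (O = 9*(-4) = -36)
√(O + 151) = √(-36 + 151) = √115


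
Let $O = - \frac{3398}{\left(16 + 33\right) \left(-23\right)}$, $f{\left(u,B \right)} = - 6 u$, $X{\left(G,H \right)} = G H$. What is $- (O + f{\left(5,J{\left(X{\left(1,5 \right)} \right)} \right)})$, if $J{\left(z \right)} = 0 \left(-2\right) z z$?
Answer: $\frac{30412}{1127} \approx 26.985$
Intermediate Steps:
$J{\left(z \right)} = 0$ ($J{\left(z \right)} = 0 z z = 0 z = 0$)
$O = \frac{3398}{1127}$ ($O = - \frac{3398}{49 \left(-23\right)} = - \frac{3398}{-1127} = \left(-3398\right) \left(- \frac{1}{1127}\right) = \frac{3398}{1127} \approx 3.0151$)
$- (O + f{\left(5,J{\left(X{\left(1,5 \right)} \right)} \right)}) = - (\frac{3398}{1127} - 30) = \left(-1\right) \left(- \frac{30412}{1127}\right) = \frac{30412}{1127}$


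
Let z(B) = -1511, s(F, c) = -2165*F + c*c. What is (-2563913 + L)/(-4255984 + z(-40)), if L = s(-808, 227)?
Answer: 763064/4257495 ≈ 0.17923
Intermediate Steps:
s(F, c) = c² - 2165*F (s(F, c) = -2165*F + c² = c² - 2165*F)
L = 1800849 (L = 227² - 2165*(-808) = 51529 + 1749320 = 1800849)
(-2563913 + L)/(-4255984 + z(-40)) = (-2563913 + 1800849)/(-4255984 - 1511) = -763064/(-4257495) = -763064*(-1/4257495) = 763064/4257495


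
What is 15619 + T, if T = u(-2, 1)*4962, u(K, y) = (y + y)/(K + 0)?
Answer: 10657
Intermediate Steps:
u(K, y) = 2*y/K (u(K, y) = (2*y)/K = 2*y/K)
T = -4962 (T = (2*1/(-2))*4962 = (2*1*(-½))*4962 = -1*4962 = -4962)
15619 + T = 15619 - 4962 = 10657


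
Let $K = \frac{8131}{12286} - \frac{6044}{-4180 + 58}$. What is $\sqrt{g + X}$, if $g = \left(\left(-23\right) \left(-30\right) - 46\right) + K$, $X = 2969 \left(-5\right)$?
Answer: $\frac{i \sqrt{1011552289773490322}}{8440482} \approx 119.16 i$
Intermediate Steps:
$K = \frac{53886283}{25321446}$ ($K = 8131 \cdot \frac{1}{12286} - \frac{6044}{-4122} = \frac{8131}{12286} - - \frac{3022}{2061} = \frac{8131}{12286} + \frac{3022}{2061} = \frac{53886283}{25321446} \approx 2.1281$)
$X = -14845$
$g = \frac{16360897507}{25321446}$ ($g = \left(\left(-23\right) \left(-30\right) - 46\right) + \frac{53886283}{25321446} = \left(690 - 46\right) + \frac{53886283}{25321446} = 644 + \frac{53886283}{25321446} = \frac{16360897507}{25321446} \approx 646.13$)
$\sqrt{g + X} = \sqrt{\frac{16360897507}{25321446} - 14845} = \sqrt{- \frac{359535968363}{25321446}} = \frac{i \sqrt{1011552289773490322}}{8440482}$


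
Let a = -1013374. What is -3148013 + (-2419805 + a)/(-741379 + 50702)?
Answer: -2174256741622/690677 ≈ -3.1480e+6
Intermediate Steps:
-3148013 + (-2419805 + a)/(-741379 + 50702) = -3148013 + (-2419805 - 1013374)/(-741379 + 50702) = -3148013 - 3433179/(-690677) = -3148013 - 3433179*(-1/690677) = -3148013 + 3433179/690677 = -2174256741622/690677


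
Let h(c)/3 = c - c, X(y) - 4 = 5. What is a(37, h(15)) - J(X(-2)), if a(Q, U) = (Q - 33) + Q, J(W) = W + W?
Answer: 23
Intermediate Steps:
X(y) = 9 (X(y) = 4 + 5 = 9)
h(c) = 0 (h(c) = 3*(c - c) = 3*0 = 0)
J(W) = 2*W
a(Q, U) = -33 + 2*Q (a(Q, U) = (-33 + Q) + Q = -33 + 2*Q)
a(37, h(15)) - J(X(-2)) = (-33 + 2*37) - 2*9 = (-33 + 74) - 1*18 = 41 - 18 = 23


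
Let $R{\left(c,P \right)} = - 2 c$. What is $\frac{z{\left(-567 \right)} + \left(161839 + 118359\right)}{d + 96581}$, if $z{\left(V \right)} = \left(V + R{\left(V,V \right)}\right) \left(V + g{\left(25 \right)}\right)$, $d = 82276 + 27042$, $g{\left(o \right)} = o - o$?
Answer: $- \frac{41291}{205899} \approx -0.20054$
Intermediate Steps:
$g{\left(o \right)} = 0$
$d = 109318$
$z{\left(V \right)} = - V^{2}$ ($z{\left(V \right)} = \left(V - 2 V\right) \left(V + 0\right) = - V V = - V^{2}$)
$\frac{z{\left(-567 \right)} + \left(161839 + 118359\right)}{d + 96581} = \frac{- \left(-567\right)^{2} + \left(161839 + 118359\right)}{109318 + 96581} = \frac{\left(-1\right) 321489 + 280198}{205899} = \left(-321489 + 280198\right) \frac{1}{205899} = \left(-41291\right) \frac{1}{205899} = - \frac{41291}{205899}$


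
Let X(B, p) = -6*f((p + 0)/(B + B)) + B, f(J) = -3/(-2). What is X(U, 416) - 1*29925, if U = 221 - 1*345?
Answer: -30058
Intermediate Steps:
f(J) = 3/2 (f(J) = -3*(-½) = 3/2)
U = -124 (U = 221 - 345 = -124)
X(B, p) = -9 + B (X(B, p) = -6*3/2 + B = -9 + B)
X(U, 416) - 1*29925 = (-9 - 124) - 1*29925 = -133 - 29925 = -30058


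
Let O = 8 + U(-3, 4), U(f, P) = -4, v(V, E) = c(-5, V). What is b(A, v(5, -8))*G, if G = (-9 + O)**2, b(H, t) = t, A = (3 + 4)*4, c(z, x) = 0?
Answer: 0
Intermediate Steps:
v(V, E) = 0
A = 28 (A = 7*4 = 28)
O = 4 (O = 8 - 4 = 4)
G = 25 (G = (-9 + 4)**2 = (-5)**2 = 25)
b(A, v(5, -8))*G = 0*25 = 0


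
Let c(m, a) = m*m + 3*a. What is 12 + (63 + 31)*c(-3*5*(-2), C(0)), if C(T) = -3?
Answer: 83766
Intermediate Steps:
c(m, a) = m² + 3*a
12 + (63 + 31)*c(-3*5*(-2), C(0)) = 12 + (63 + 31)*((-3*5*(-2))² + 3*(-3)) = 12 + 94*((-15*(-2))² - 9) = 12 + 94*(30² - 9) = 12 + 94*(900 - 9) = 12 + 94*891 = 12 + 83754 = 83766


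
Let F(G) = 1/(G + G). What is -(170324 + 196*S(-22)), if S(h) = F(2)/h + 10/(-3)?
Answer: -11198117/66 ≈ -1.6967e+5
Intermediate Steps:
F(G) = 1/(2*G)
S(h) = -10/3 + 1/(4*h) (S(h) = ((½)/2)/h + 10/(-3) = ((½)*(½))/h + 10*(-⅓) = 1/(4*h) - 10/3 = -10/3 + 1/(4*h))
-(170324 + 196*S(-22)) = -196/(1/((1/12)*(3 - 40*(-22))/(-22) + 869)) = -196/(1/((1/12)*(-1/22)*(3 + 880) + 869)) = -196/(1/((1/12)*(-1/22)*883 + 869)) = -196/(1/(-883/264 + 869)) = -196/(1/(228533/264)) = -196/264/228533 = -196*228533/264 = -11198117/66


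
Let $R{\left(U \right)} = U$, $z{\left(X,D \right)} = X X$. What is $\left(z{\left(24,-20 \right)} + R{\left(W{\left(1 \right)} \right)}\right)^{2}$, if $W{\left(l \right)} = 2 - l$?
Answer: $332929$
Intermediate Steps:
$z{\left(X,D \right)} = X^{2}$
$\left(z{\left(24,-20 \right)} + R{\left(W{\left(1 \right)} \right)}\right)^{2} = \left(24^{2} + \left(2 - 1\right)\right)^{2} = \left(576 + \left(2 - 1\right)\right)^{2} = \left(576 + 1\right)^{2} = 577^{2} = 332929$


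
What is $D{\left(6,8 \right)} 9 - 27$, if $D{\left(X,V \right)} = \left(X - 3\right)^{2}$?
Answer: $54$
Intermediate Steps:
$D{\left(X,V \right)} = \left(-3 + X\right)^{2}$
$D{\left(6,8 \right)} 9 - 27 = \left(-3 + 6\right)^{2} \cdot 9 - 27 = 3^{2} \cdot 9 - 27 = 9 \cdot 9 - 27 = 81 - 27 = 54$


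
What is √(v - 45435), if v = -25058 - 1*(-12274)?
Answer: I*√58219 ≈ 241.29*I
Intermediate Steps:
v = -12784 (v = -25058 + 12274 = -12784)
√(v - 45435) = √(-12784 - 45435) = √(-58219) = I*√58219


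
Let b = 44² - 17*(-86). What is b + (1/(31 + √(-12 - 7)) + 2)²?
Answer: (-3204809*I + 210928*√19)/(2*(-471*I + 31*√19)) ≈ 3402.1 - 0.018073*I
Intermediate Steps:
b = 3398 (b = 1936 - 1*(-1462) = 1936 + 1462 = 3398)
b + (1/(31 + √(-12 - 7)) + 2)² = 3398 + (1/(31 + √(-12 - 7)) + 2)² = 3398 + (1/(31 + √(-19)) + 2)² = 3398 + (1/(31 + I*√19) + 2)² = 3398 + (2 + 1/(31 + I*√19))²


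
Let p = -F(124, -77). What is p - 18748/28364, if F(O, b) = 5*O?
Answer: -4401107/7091 ≈ -620.66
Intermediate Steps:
p = -620 (p = -5*124 = -1*620 = -620)
p - 18748/28364 = -620 - 18748/28364 = -620 - 18748*1/28364 = -620 - 4687/7091 = -4401107/7091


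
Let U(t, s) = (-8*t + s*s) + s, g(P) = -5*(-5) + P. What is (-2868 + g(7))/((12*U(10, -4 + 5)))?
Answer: 709/234 ≈ 3.0299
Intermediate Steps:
g(P) = 25 + P
U(t, s) = s + s**2 - 8*t (U(t, s) = (-8*t + s**2) + s = (s**2 - 8*t) + s = s + s**2 - 8*t)
(-2868 + g(7))/((12*U(10, -4 + 5))) = (-2868 + (25 + 7))/((12*((-4 + 5) + (-4 + 5)**2 - 8*10))) = (-2868 + 32)/((12*(1 + 1**2 - 80))) = -2836*1/(12*(1 + 1 - 80)) = -2836/(12*(-78)) = -2836/(-936) = -2836*(-1/936) = 709/234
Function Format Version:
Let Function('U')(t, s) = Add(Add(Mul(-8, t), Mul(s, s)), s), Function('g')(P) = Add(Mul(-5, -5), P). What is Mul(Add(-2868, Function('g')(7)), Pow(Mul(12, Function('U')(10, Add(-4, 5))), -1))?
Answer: Rational(709, 234) ≈ 3.0299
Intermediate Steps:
Function('g')(P) = Add(25, P)
Function('U')(t, s) = Add(s, Pow(s, 2), Mul(-8, t)) (Function('U')(t, s) = Add(Add(Mul(-8, t), Pow(s, 2)), s) = Add(Add(Pow(s, 2), Mul(-8, t)), s) = Add(s, Pow(s, 2), Mul(-8, t)))
Mul(Add(-2868, Function('g')(7)), Pow(Mul(12, Function('U')(10, Add(-4, 5))), -1)) = Mul(Add(-2868, Add(25, 7)), Pow(Mul(12, Add(Add(-4, 5), Pow(Add(-4, 5), 2), Mul(-8, 10))), -1)) = Mul(Add(-2868, 32), Pow(Mul(12, Add(1, Pow(1, 2), -80)), -1)) = Mul(-2836, Pow(Mul(12, Add(1, 1, -80)), -1)) = Mul(-2836, Pow(Mul(12, -78), -1)) = Mul(-2836, Pow(-936, -1)) = Mul(-2836, Rational(-1, 936)) = Rational(709, 234)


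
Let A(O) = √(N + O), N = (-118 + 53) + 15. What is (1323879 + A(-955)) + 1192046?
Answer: 2515925 + I*√1005 ≈ 2.5159e+6 + 31.702*I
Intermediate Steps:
N = -50 (N = -65 + 15 = -50)
A(O) = √(-50 + O)
(1323879 + A(-955)) + 1192046 = (1323879 + √(-50 - 955)) + 1192046 = (1323879 + √(-1005)) + 1192046 = (1323879 + I*√1005) + 1192046 = 2515925 + I*√1005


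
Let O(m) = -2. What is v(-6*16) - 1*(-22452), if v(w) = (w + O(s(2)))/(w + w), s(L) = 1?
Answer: 2155441/96 ≈ 22453.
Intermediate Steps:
v(w) = (-2 + w)/(2*w) (v(w) = (w - 2)/(w + w) = (-2 + w)/((2*w)) = (-2 + w)*(1/(2*w)) = (-2 + w)/(2*w))
v(-6*16) - 1*(-22452) = (-2 - 6*16)/(2*((-6*16))) - 1*(-22452) = (½)*(-2 - 96)/(-96) + 22452 = (½)*(-1/96)*(-98) + 22452 = 49/96 + 22452 = 2155441/96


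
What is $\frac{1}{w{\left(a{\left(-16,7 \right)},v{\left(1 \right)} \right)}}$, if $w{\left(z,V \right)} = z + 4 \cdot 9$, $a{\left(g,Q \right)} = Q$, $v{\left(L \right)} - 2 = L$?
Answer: $\frac{1}{43} \approx 0.023256$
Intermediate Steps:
$v{\left(L \right)} = 2 + L$
$w{\left(z,V \right)} = 36 + z$ ($w{\left(z,V \right)} = z + 36 = 36 + z$)
$\frac{1}{w{\left(a{\left(-16,7 \right)},v{\left(1 \right)} \right)}} = \frac{1}{36 + 7} = \frac{1}{43}$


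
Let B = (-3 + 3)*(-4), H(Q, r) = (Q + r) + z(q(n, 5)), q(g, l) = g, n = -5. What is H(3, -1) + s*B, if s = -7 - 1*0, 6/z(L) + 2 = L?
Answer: 8/7 ≈ 1.1429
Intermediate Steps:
z(L) = 6/(-2 + L)
H(Q, r) = -6/7 + Q + r (H(Q, r) = (Q + r) + 6/(-2 - 5) = (Q + r) + 6/(-7) = (Q + r) + 6*(-1/7) = (Q + r) - 6/7 = -6/7 + Q + r)
s = -7 (s = -7 + 0 = -7)
B = 0 (B = 0*(-4) = 0)
H(3, -1) + s*B = (-6/7 + 3 - 1) - 7*0 = 8/7 + 0 = 8/7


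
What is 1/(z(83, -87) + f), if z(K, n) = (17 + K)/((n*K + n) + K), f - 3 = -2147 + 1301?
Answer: -289/243631 ≈ -0.0011862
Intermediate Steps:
f = -843 (f = 3 + (-2147 + 1301) = 3 - 846 = -843)
z(K, n) = (17 + K)/(K + n + K*n) (z(K, n) = (17 + K)/((K*n + n) + K) = (17 + K)/((n + K*n) + K) = (17 + K)/(K + n + K*n))
1/(z(83, -87) + f) = 1/((17 + 83)/(83 - 87 + 83*(-87)) - 843) = 1/(100/(83 - 87 - 7221) - 843) = 1/(100/(-7225) - 843) = 1/(-1/7225*100 - 843) = 1/(-4/289 - 843) = 1/(-243631/289) = -289/243631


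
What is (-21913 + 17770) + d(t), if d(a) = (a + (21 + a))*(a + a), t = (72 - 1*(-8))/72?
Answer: -331403/81 ≈ -4091.4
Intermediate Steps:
t = 10/9 (t = (72 + 8)*(1/72) = 80*(1/72) = 10/9 ≈ 1.1111)
d(a) = 2*a*(21 + 2*a) (d(a) = (21 + 2*a)*(2*a) = 2*a*(21 + 2*a))
(-21913 + 17770) + d(t) = (-21913 + 17770) + 2*(10/9)*(21 + 2*(10/9)) = -4143 + 2*(10/9)*(21 + 20/9) = -4143 + 2*(10/9)*(209/9) = -4143 + 4180/81 = -331403/81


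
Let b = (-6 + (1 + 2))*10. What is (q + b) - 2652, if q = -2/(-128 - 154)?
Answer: -378161/141 ≈ -2682.0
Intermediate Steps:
b = -30 (b = (-6 + 3)*10 = -3*10 = -30)
q = 1/141 (q = -2/(-282) = -1/282*(-2) = 1/141 ≈ 0.0070922)
(q + b) - 2652 = (1/141 - 30) - 2652 = -4229/141 - 2652 = -378161/141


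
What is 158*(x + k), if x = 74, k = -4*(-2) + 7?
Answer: 14062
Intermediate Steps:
k = 15 (k = 8 + 7 = 15)
158*(x + k) = 158*(74 + 15) = 158*89 = 14062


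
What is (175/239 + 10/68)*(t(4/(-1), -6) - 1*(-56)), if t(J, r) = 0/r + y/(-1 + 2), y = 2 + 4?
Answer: 221495/4063 ≈ 54.515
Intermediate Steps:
y = 6
t(J, r) = 6 (t(J, r) = 0/r + 6/(-1 + 2) = 0 + 6/1 = 0 + 6*1 = 0 + 6 = 6)
(175/239 + 10/68)*(t(4/(-1), -6) - 1*(-56)) = (175/239 + 10/68)*(6 - 1*(-56)) = (175*(1/239) + 10*(1/68))*(6 + 56) = (175/239 + 5/34)*62 = (7145/8126)*62 = 221495/4063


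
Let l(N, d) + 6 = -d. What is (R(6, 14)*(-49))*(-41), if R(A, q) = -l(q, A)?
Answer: 24108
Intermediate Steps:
l(N, d) = -6 - d
R(A, q) = 6 + A (R(A, q) = -(-6 - A) = 6 + A)
(R(6, 14)*(-49))*(-41) = ((6 + 6)*(-49))*(-41) = (12*(-49))*(-41) = -588*(-41) = 24108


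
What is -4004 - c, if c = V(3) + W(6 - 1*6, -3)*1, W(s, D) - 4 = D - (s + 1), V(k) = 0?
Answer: -4004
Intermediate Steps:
W(s, D) = 3 + D - s (W(s, D) = 4 + (D - (s + 1)) = 4 + (D - (1 + s)) = 4 + (D + (-1 - s)) = 4 + (-1 + D - s) = 3 + D - s)
c = 0 (c = 0 + (3 - 3 - (6 - 1*6))*1 = 0 + (3 - 3 - (6 - 6))*1 = 0 + (3 - 3 - 1*0)*1 = 0 + (3 - 3 + 0)*1 = 0 + 0*1 = 0 + 0 = 0)
-4004 - c = -4004 - 1*0 = -4004 + 0 = -4004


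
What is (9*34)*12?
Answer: 3672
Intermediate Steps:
(9*34)*12 = 306*12 = 3672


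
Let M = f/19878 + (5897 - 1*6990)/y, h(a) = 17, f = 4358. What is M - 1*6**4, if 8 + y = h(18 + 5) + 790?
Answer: -10300996562/7941261 ≈ -1297.1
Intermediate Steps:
y = 799 (y = -8 + (17 + 790) = -8 + 807 = 799)
M = -9122306/7941261 (M = 4358/19878 + (5897 - 1*6990)/799 = 4358*(1/19878) + (5897 - 6990)*(1/799) = 2179/9939 - 1093*1/799 = 2179/9939 - 1093/799 = -9122306/7941261 ≈ -1.1487)
M - 1*6**4 = -9122306/7941261 - 1*6**4 = -9122306/7941261 - 1*1296 = -9122306/7941261 - 1296 = -10300996562/7941261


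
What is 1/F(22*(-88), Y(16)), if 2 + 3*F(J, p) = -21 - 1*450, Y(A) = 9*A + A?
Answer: -3/473 ≈ -0.0063425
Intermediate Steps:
Y(A) = 10*A
F(J, p) = -473/3 (F(J, p) = -2/3 + (-21 - 1*450)/3 = -2/3 + (-21 - 450)/3 = -2/3 + (1/3)*(-471) = -2/3 - 157 = -473/3)
1/F(22*(-88), Y(16)) = 1/(-473/3) = -3/473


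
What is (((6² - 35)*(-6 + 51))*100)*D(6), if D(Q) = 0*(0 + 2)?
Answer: 0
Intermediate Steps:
D(Q) = 0 (D(Q) = 0*2 = 0)
(((6² - 35)*(-6 + 51))*100)*D(6) = (((6² - 35)*(-6 + 51))*100)*0 = (((36 - 35)*45)*100)*0 = ((1*45)*100)*0 = (45*100)*0 = 4500*0 = 0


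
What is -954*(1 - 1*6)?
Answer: 4770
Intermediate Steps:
-954*(1 - 1*6) = -954*(1 - 6) = -954*(-5) = 4770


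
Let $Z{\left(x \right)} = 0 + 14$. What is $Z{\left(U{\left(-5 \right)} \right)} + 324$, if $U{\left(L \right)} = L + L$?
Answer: $338$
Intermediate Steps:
$U{\left(L \right)} = 2 L$
$Z{\left(x \right)} = 14$
$Z{\left(U{\left(-5 \right)} \right)} + 324 = 14 + 324 = 338$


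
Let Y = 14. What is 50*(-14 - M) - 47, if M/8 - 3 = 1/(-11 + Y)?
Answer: -6241/3 ≈ -2080.3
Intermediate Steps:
M = 80/3 (M = 24 + 8/(-11 + 14) = 24 + 8/3 = 80/3 ≈ 26.667)
50*(-14 - M) - 47 = 50*(-14 - 1*80/3) - 47 = 50*(-14 - 80/3) - 47 = 50*(-122/3) - 47 = -6100/3 - 47 = -6241/3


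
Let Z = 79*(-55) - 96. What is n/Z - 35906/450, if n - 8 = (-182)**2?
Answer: -87183973/999225 ≈ -87.252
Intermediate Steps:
n = 33132 (n = 8 + (-182)**2 = 8 + 33124 = 33132)
Z = -4441 (Z = -4345 - 96 = -4441)
n/Z - 35906/450 = 33132/(-4441) - 35906/450 = 33132*(-1/4441) - 35906*1/450 = -33132/4441 - 17953/225 = -87183973/999225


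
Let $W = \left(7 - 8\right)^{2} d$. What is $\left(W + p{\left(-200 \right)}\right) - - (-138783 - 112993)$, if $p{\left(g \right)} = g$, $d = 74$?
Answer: $-251902$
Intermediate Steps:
$W = 74$ ($W = \left(7 - 8\right)^{2} \cdot 74 = \left(-1\right)^{2} \cdot 74 = 1 \cdot 74 = 74$)
$\left(W + p{\left(-200 \right)}\right) - - (-138783 - 112993) = \left(74 - 200\right) - - (-138783 - 112993) = -126 - \left(-1\right) \left(-251776\right) = -126 - 251776 = -251902$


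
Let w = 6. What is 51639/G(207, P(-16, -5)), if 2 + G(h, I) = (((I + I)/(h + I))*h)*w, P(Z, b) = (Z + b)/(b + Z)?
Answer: 2685228/517 ≈ 5193.9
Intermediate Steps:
P(Z, b) = 1 (P(Z, b) = (Z + b)/(Z + b) = 1)
G(h, I) = -2 + 12*I*h/(I + h) (G(h, I) = -2 + (((I + I)/(h + I))*h)*6 = -2 + (((2*I)/(I + h))*h)*6 = -2 + ((2*I/(I + h))*h)*6 = -2 + (2*I*h/(I + h))*6 = -2 + 12*I*h/(I + h))
51639/G(207, P(-16, -5)) = 51639/((2*(-1*1 - 1*207 + 6*1*207)/(1 + 207))) = 51639/((2*(-1 - 207 + 1242)/208)) = 51639/((2*(1/208)*1034)) = 51639/(517/52) = 51639*(52/517) = 2685228/517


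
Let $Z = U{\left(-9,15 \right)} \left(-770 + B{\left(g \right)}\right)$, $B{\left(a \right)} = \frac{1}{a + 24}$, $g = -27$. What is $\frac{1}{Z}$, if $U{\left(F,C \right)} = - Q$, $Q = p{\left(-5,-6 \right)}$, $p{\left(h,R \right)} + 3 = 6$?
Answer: $\frac{1}{2311} \approx 0.00043271$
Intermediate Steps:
$p{\left(h,R \right)} = 3$ ($p{\left(h,R \right)} = -3 + 6 = 3$)
$B{\left(a \right)} = \frac{1}{24 + a}$
$Q = 3$
$U{\left(F,C \right)} = -3$ ($U{\left(F,C \right)} = \left(-1\right) 3 = -3$)
$Z = 2311$ ($Z = - 3 \left(-770 + \frac{1}{24 - 27}\right) = - 3 \left(-770 + \frac{1}{-3}\right) = - 3 \left(-770 - \frac{1}{3}\right) = \left(-3\right) \left(- \frac{2311}{3}\right) = 2311$)
$\frac{1}{Z} = \frac{1}{2311}$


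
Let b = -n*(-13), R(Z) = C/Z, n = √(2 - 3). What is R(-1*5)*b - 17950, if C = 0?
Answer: -17950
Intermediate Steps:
n = I (n = √(-1) = I ≈ 1.0*I)
R(Z) = 0 (R(Z) = 0/Z = 0)
b = 13*I (b = -I*(-13) = 13*I ≈ 13.0*I)
R(-1*5)*b - 17950 = 0*(13*I) - 17950 = 0 - 17950 = -17950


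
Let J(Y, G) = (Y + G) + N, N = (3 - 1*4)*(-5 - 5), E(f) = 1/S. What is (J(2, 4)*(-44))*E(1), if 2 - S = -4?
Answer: -352/3 ≈ -117.33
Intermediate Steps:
S = 6 (S = 2 - 1*(-4) = 2 + 4 = 6)
E(f) = ⅙ (E(f) = 1/6 = ⅙)
N = 10 (N = (3 - 4)*(-10) = -1*(-10) = 10)
J(Y, G) = 10 + G + Y (J(Y, G) = (Y + G) + 10 = (G + Y) + 10 = 10 + G + Y)
(J(2, 4)*(-44))*E(1) = ((10 + 4 + 2)*(-44))*(⅙) = (16*(-44))*(⅙) = -704*⅙ = -352/3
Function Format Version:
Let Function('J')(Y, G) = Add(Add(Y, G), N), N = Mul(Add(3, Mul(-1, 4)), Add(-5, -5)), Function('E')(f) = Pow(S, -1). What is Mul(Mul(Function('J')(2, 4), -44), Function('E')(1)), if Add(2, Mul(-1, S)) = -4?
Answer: Rational(-352, 3) ≈ -117.33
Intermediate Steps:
S = 6 (S = Add(2, Mul(-1, -4)) = Add(2, 4) = 6)
Function('E')(f) = Rational(1, 6) (Function('E')(f) = Pow(6, -1) = Rational(1, 6))
N = 10 (N = Mul(Add(3, -4), -10) = Mul(-1, -10) = 10)
Function('J')(Y, G) = Add(10, G, Y) (Function('J')(Y, G) = Add(Add(Y, G), 10) = Add(Add(G, Y), 10) = Add(10, G, Y))
Mul(Mul(Function('J')(2, 4), -44), Function('E')(1)) = Mul(Mul(Add(10, 4, 2), -44), Rational(1, 6)) = Mul(Mul(16, -44), Rational(1, 6)) = Mul(-704, Rational(1, 6)) = Rational(-352, 3)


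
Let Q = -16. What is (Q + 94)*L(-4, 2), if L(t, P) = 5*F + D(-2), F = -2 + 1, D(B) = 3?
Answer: -156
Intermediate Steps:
F = -1
L(t, P) = -2 (L(t, P) = 5*(-1) + 3 = -5 + 3 = -2)
(Q + 94)*L(-4, 2) = (-16 + 94)*(-2) = 78*(-2) = -156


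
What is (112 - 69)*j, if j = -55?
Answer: -2365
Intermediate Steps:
(112 - 69)*j = (112 - 69)*(-55) = 43*(-55) = -2365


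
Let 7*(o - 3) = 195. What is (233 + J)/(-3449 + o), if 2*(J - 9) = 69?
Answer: -3871/47854 ≈ -0.080892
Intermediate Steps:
o = 216/7 (o = 3 + (⅐)*195 = 3 + 195/7 = 216/7 ≈ 30.857)
J = 87/2 (J = 9 + (½)*69 = 9 + 69/2 = 87/2 ≈ 43.500)
(233 + J)/(-3449 + o) = (233 + 87/2)/(-3449 + 216/7) = 553/(2*(-23927/7)) = (553/2)*(-7/23927) = -3871/47854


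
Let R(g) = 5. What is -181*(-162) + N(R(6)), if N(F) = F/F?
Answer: 29323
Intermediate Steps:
N(F) = 1
-181*(-162) + N(R(6)) = -181*(-162) + 1 = 29322 + 1 = 29323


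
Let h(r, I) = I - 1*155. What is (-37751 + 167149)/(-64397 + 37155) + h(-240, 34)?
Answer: -1712840/13621 ≈ -125.75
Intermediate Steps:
h(r, I) = -155 + I (h(r, I) = I - 155 = -155 + I)
(-37751 + 167149)/(-64397 + 37155) + h(-240, 34) = (-37751 + 167149)/(-64397 + 37155) + (-155 + 34) = 129398/(-27242) - 121 = 129398*(-1/27242) - 121 = -64699/13621 - 121 = -1712840/13621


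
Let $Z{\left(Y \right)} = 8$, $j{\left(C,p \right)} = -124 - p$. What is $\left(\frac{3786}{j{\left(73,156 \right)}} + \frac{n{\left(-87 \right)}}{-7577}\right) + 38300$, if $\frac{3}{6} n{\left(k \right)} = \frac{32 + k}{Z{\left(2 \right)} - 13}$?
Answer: $\frac{40613527659}{1060780} \approx 38287.0$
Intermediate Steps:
$n{\left(k \right)} = - \frac{64}{5} - \frac{2 k}{5}$ ($n{\left(k \right)} = 2 \frac{32 + k}{8 - 13} = 2 \frac{32 + k}{-5} = 2 \left(32 + k\right) \left(- \frac{1}{5}\right) = 2 \left(- \frac{32}{5} - \frac{k}{5}\right) = - \frac{64}{5} - \frac{2 k}{5}$)
$\left(\frac{3786}{j{\left(73,156 \right)}} + \frac{n{\left(-87 \right)}}{-7577}\right) + 38300 = \left(\frac{3786}{-124 - 156} + \frac{- \frac{64}{5} - - \frac{174}{5}}{-7577}\right) + 38300 = \left(\frac{3786}{-124 - 156} + \left(- \frac{64}{5} + \frac{174}{5}\right) \left(- \frac{1}{7577}\right)\right) + 38300 = \left(\frac{3786}{-280} + 22 \left(- \frac{1}{7577}\right)\right) + 38300 = \left(3786 \left(- \frac{1}{280}\right) - \frac{22}{7577}\right) + 38300 = \left(- \frac{1893}{140} - \frac{22}{7577}\right) + 38300 = - \frac{14346341}{1060780} + 38300 = \frac{40613527659}{1060780}$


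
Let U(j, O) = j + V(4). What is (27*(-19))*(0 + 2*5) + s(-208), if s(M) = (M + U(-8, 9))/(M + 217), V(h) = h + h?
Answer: -46378/9 ≈ -5153.1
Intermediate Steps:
V(h) = 2*h
U(j, O) = 8 + j (U(j, O) = j + 2*4 = j + 8 = 8 + j)
s(M) = M/(217 + M) (s(M) = (M + (8 - 8))/(M + 217) = (M + 0)/(217 + M) = M/(217 + M))
(27*(-19))*(0 + 2*5) + s(-208) = (27*(-19))*(0 + 2*5) - 208/(217 - 208) = -513*(0 + 10) - 208/9 = -513*10 - 208*⅑ = -5130 - 208/9 = -46378/9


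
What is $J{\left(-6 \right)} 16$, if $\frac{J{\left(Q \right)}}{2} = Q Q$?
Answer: $1152$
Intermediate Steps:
$J{\left(Q \right)} = 2 Q^{2}$ ($J{\left(Q \right)} = 2 Q Q = 2 Q^{2}$)
$J{\left(-6 \right)} 16 = 2 \left(-6\right)^{2} \cdot 16 = 2 \cdot 36 \cdot 16 = 72 \cdot 16 = 1152$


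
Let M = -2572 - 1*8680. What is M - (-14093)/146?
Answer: -1628699/146 ≈ -11155.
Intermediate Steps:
M = -11252 (M = -2572 - 8680 = -11252)
M - (-14093)/146 = -11252 - (-14093)/146 = -11252 - 1*(-14093/146) = -11252 + 14093/146 = -1628699/146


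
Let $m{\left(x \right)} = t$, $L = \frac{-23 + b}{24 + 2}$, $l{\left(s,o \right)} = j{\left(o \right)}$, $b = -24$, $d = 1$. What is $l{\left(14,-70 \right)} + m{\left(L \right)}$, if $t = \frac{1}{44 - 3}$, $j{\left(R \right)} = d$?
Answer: $\frac{42}{41} \approx 1.0244$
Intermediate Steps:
$j{\left(R \right)} = 1$
$l{\left(s,o \right)} = 1$
$L = - \frac{47}{26}$ ($L = \frac{-23 - 24}{24 + 2} = - \frac{47}{26} \approx -1.8077$)
$t = \frac{1}{41} \approx 0.02439$
$m{\left(x \right)} = \frac{1}{41}$
$l{\left(14,-70 \right)} + m{\left(L \right)} = 1 + \frac{1}{41} = \frac{42}{41}$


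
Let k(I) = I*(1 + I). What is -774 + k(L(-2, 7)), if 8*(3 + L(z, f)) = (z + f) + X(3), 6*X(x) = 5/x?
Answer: -15984623/20736 ≈ -770.86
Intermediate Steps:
X(x) = 5/(6*x) (X(x) = (5/x)/6 = 5/(6*x))
L(z, f) = -427/144 + f/8 + z/8 (L(z, f) = -3 + ((z + f) + (5/6)/3)/8 = -3 + ((f + z) + (5/6)*(1/3))/8 = -3 + ((f + z) + 5/18)/8 = -3 + (5/18 + f + z)/8 = -3 + (5/144 + f/8 + z/8) = -427/144 + f/8 + z/8)
-774 + k(L(-2, 7)) = -774 + (-427/144 + (1/8)*7 + (1/8)*(-2))*(1 + (-427/144 + (1/8)*7 + (1/8)*(-2))) = -774 + (-427/144 + 7/8 - 1/4)*(1 + (-427/144 + 7/8 - 1/4)) = -774 - 337*(1 - 337/144)/144 = -774 - 337/144*(-193/144) = -774 + 65041/20736 = -15984623/20736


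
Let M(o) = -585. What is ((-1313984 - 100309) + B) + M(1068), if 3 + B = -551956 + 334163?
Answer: -1632674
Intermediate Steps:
B = -217796 (B = -3 + (-551956 + 334163) = -3 - 217793 = -217796)
((-1313984 - 100309) + B) + M(1068) = ((-1313984 - 100309) - 217796) - 585 = (-1414293 - 217796) - 585 = -1632089 - 585 = -1632674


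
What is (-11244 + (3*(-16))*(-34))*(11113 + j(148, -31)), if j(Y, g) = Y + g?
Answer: -107942760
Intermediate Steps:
(-11244 + (3*(-16))*(-34))*(11113 + j(148, -31)) = (-11244 + (3*(-16))*(-34))*(11113 + (148 - 31)) = (-11244 - 48*(-34))*(11113 + 117) = (-11244 + 1632)*11230 = -9612*11230 = -107942760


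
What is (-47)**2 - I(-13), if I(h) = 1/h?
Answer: 28718/13 ≈ 2209.1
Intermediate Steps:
(-47)**2 - I(-13) = (-47)**2 - 1/(-13) = 2209 - 1*(-1/13) = 2209 + 1/13 = 28718/13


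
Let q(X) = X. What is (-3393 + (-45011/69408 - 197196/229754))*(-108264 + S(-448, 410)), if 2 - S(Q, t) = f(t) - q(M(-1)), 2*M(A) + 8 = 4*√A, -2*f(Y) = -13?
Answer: 837277494875523265/2278109376 - 27065702113319*I/3986691408 ≈ 3.6753e+8 - 6789.0*I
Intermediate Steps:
f(Y) = 13/2 (f(Y) = -½*(-13) = 13/2)
M(A) = -4 + 2*√A (M(A) = -4 + (4*√A)/2 = -4 + 2*√A)
S(Q, t) = -17/2 + 2*I (S(Q, t) = 2 - (13/2 - (-4 + 2*√(-1))) = 2 - (13/2 - (-4 + 2*I)) = 2 - (13/2 + (4 - 2*I)) = 2 - (21/2 - 2*I) = 2 + (-21/2 + 2*I) = -17/2 + 2*I)
(-3393 + (-45011/69408 - 197196/229754))*(-108264 + S(-448, 410)) = (-3393 + (-45011/69408 - 197196/229754))*(-108264 + (-17/2 + 2*I)) = (-3393 + (-45011*1/69408 - 197196*1/229754))*(-216545/2 + 2*I) = (-3393 + (-45011/69408 - 98598/114877))*(-216545/2 + 2*I) = (-3393 - 12014218631/7973382816)*(-216545/2 + 2*I) = -27065702113319*(-216545/2 + 2*I)/7973382816 = 837277494875523265/2278109376 - 27065702113319*I/3986691408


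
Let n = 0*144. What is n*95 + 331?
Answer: 331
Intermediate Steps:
n = 0
n*95 + 331 = 0*95 + 331 = 0 + 331 = 331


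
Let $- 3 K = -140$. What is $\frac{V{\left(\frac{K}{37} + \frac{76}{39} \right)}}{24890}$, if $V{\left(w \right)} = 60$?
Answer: $\frac{6}{2489} \approx 0.0024106$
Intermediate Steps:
$K = \frac{140}{3}$ ($K = \left(- \frac{1}{3}\right) \left(-140\right) = \frac{140}{3} \approx 46.667$)
$\frac{V{\left(\frac{K}{37} + \frac{76}{39} \right)}}{24890} = \frac{60}{24890} = 60 \cdot \frac{1}{24890} = \frac{6}{2489}$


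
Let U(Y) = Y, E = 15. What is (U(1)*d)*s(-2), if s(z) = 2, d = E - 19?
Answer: -8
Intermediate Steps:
d = -4 (d = 15 - 19 = -4)
(U(1)*d)*s(-2) = (1*(-4))*2 = -4*2 = -8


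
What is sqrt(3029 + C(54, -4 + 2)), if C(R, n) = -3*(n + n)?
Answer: sqrt(3041) ≈ 55.145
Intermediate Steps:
C(R, n) = -6*n
sqrt(3029 + C(54, -4 + 2)) = sqrt(3029 - 6*(-4 + 2)) = sqrt(3029 - 6*(-2)) = sqrt(3029 + 12) = sqrt(3041)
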